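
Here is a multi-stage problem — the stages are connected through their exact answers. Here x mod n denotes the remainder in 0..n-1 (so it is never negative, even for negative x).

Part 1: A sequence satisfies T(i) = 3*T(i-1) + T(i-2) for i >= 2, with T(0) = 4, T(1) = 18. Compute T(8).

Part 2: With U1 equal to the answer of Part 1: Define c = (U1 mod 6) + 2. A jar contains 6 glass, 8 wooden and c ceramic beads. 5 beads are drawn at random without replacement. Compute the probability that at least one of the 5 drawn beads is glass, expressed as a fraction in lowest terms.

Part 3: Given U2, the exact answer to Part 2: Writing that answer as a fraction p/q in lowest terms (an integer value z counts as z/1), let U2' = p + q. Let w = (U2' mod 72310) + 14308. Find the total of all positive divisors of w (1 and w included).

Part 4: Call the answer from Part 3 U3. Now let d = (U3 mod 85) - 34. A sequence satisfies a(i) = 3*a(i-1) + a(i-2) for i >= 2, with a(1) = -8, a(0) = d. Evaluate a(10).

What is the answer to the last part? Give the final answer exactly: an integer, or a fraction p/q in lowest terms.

20464

Part 1: T(2) = 3*(18) + 1*(4) = 58; iterating: T(2)=58, T(3)=192, T(4)=634, T(5)=2094, T(6)=6916, T(7)=22842, T(8)=75442; answer 75442
Part 2: U1 = 75442; c = 6; total draws C(20,5) = 15504; complement C(14,5) = 2002; favorable 15504 - 2002 = 13502; P = 6751/7752; answer 6751/7752
Part 3: U2 = 6751/7752; threaded value p + q = 14503; w = 28811; 28811 = 47 * 613; sigma = (1 + 47) * (1 + 613) = 48 * 614 = 29472; answer 29472
Part 4: U3 = 29472; d = 28; a(2) = 3*(-8) + 1*(28) = 4; iterating: a(2)=4, a(3)=4, a(4)=16, a(5)=52, a(6)=172, a(7)=568, a(8)=1876, a(9)=6196, a(10)=20464; answer 20464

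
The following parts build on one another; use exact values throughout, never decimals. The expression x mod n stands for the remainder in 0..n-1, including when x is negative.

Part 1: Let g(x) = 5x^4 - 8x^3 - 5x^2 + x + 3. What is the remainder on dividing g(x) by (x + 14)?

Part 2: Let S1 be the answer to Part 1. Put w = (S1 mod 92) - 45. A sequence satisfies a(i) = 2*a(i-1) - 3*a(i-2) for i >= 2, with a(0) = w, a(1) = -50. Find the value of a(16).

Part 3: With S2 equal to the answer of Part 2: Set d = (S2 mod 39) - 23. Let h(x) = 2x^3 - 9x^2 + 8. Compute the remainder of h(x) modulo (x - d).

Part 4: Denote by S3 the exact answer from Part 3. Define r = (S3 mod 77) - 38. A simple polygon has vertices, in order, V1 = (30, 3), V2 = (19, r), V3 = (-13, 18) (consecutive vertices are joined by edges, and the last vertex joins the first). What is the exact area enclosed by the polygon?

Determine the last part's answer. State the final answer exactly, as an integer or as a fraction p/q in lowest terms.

Part 1: remainder = value at the root: 5*(-14)^4 - 8*(-14)^3 - 5*(-14)^2 + 1*(-14)^1 + 3 = (192080) + (21952) + (-980) + (-14) + (3) = 213041; answer 213041
Part 2: S1 = 213041; w = 16; a(2) = 2*(-50) - 3*(16) = -148; iterating: a(2)=-148, a(3)=-146, a(4)=152, a(5)=742, a(6)=1028, a(7)=-170, a(8)=-3424, a(9)=-6338, a(10)=-2404, a(11)=14206, a(12)=35624, a(13)=28630, a(14)=-49612, a(15)=-185114, a(16)=-221392; answer -221392
Part 3: S2 = -221392; d = -12; remainder = value at the root: 2*(-12)^3 - 9*(-12)^2 + 8 = (-3456) + (-1296) + (8) = -4744; answer -4744
Part 4: S3 = -4744; r = -8; cross terms: (30*-8 - 19*3)=-297, (19*18 - -13*-8)=238, (-13*3 - 30*18)=-579; twice the area = |-638| = 638; area = 319; answer 319

319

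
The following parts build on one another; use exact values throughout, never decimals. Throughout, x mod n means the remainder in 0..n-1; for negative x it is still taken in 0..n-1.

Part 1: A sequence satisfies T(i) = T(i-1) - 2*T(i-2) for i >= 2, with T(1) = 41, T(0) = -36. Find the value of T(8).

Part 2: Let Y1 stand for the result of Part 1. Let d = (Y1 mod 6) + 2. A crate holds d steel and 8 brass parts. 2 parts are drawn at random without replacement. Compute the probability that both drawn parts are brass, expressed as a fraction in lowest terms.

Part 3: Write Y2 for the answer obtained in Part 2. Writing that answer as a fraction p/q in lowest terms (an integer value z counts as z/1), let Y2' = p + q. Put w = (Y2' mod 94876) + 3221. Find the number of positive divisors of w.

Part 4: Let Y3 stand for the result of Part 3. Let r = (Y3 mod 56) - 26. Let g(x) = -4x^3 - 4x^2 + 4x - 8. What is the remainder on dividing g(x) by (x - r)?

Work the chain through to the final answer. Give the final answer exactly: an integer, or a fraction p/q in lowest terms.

Part 1: T(2) = 1*(41) - 2*(-36) = 113; iterating: T(2)=113, T(3)=31, T(4)=-195, T(5)=-257, T(6)=133, T(7)=647, T(8)=381; answer 381
Part 2: Y1 = 381; d = 5; total draws C(13,2) = 78; favorable C(8,2) = 28; P = 14/39; answer 14/39
Part 3: Y2 = 14/39; threaded value p + q = 53; w = 3274; 3274 = 2 * 1637; number of divisors = (1+1) * (1+1) = 4; answer 4
Part 4: Y3 = 4; r = -22; remainder = value at the root: -4*(-22)^3 - 4*(-22)^2 + 4*(-22)^1 - 8 = (42592) + (-1936) + (-88) + (-8) = 40560; answer 40560

40560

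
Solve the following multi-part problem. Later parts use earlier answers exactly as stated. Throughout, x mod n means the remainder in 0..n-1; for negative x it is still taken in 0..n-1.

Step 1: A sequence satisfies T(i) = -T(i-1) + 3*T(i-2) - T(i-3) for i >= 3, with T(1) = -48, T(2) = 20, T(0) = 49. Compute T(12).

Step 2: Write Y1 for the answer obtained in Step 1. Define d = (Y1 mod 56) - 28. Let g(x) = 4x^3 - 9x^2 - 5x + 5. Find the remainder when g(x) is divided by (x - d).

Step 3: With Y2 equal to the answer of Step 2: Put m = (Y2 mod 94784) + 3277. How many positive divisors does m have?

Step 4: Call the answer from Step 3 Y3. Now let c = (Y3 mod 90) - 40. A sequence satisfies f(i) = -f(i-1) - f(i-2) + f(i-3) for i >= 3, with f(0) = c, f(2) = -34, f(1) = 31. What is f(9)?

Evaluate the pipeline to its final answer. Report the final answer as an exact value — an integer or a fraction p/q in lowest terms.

163

Step 1: T(3) = -1*(20) + 3*(-48) - 1*(49) = -213; iterating: T(3)=-213, T(4)=321, T(5)=-980, T(6)=2156, T(7)=-5417, T(8)=12865, T(9)=-31272, T(10)=75284, T(11)=-181965, T(12)=439089; answer 439089
Step 2: Y1 = 439089; d = 21; remainder = value at the root: 4*(21)^3 - 9*(21)^2 - 5*(21)^1 + 5 = (37044) + (-3969) + (-105) + (5) = 32975; answer 32975
Step 3: Y2 = 32975; m = 36252; 36252 = 2^2 * 3^2 * 19 * 53; number of divisors = (2+1) * (2+1) * (1+1) * (1+1) = 36; answer 36
Step 4: Y3 = 36; c = -4; f(3) = -1*(-34) - 1*(31) + 1*(-4) = -1; iterating: f(3)=-1, f(4)=66, f(5)=-99, f(6)=32, f(7)=133, f(8)=-264, f(9)=163; answer 163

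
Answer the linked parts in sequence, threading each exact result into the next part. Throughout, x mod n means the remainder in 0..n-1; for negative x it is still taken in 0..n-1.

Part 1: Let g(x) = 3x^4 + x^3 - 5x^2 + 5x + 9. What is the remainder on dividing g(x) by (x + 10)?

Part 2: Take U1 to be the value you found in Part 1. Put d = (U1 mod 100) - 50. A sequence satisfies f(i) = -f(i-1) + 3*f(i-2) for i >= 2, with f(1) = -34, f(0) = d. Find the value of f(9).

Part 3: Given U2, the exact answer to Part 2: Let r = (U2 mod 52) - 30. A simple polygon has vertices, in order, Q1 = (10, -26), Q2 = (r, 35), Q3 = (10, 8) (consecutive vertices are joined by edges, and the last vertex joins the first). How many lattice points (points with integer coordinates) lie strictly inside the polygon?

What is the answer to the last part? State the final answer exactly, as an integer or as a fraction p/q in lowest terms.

Part 1: remainder = value at the root: 3*(-10)^4 + 1*(-10)^3 - 5*(-10)^2 + 5*(-10)^1 + 9 = (30000) + (-1000) + (-500) + (-50) + (9) = 28459; answer 28459
Part 2: U1 = 28459; d = 9; f(2) = -1*(-34) + 3*(9) = 61; iterating: f(2)=61, f(3)=-163, f(4)=346, f(5)=-835, f(6)=1873, f(7)=-4378, f(8)=9997, f(9)=-23131; answer -23131
Part 3: U2 = -23131; r = -21; cross terms: (10*35 - -21*-26)=-196, (-21*8 - 10*35)=-518, (10*-26 - 10*8)=-340; twice the area = |-1054| = 1054; area = 527; boundary points = 1 + 1 + 34 = 36; strictly interior points = area - boundary/2 + 1 = 510; answer 510

510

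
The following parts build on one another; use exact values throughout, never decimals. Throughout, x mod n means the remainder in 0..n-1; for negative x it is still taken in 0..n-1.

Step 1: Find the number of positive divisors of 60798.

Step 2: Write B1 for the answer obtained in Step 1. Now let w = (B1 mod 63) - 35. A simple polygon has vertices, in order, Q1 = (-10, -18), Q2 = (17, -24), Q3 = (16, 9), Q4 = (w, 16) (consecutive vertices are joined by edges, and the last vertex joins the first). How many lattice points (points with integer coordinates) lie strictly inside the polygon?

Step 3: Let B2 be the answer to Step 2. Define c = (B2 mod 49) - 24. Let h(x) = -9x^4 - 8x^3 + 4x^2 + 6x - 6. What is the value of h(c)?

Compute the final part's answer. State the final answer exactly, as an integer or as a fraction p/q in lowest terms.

-186

Step 1: 60798 = 2 * 3 * 10133; number of divisors = (1+1) * (1+1) * (1+1) = 8; answer 8
Step 2: B1 = 8; w = -27; cross terms: (-10*-24 - 17*-18)=546, (17*9 - 16*-24)=537, (16*16 - -27*9)=499, (-27*-18 - -10*16)=646; twice the area = |2228| = 2228; area = 1114; boundary points = 3 + 1 + 1 + 17 = 22; strictly interior points = area - boundary/2 + 1 = 1104; answer 1104
Step 3: B2 = 1104; c = 2; -9*(2)^4 - 8*(2)^3 + 4*(2)^2 + 6*(2)^1 - 6 = (-144) + (-64) + (16) + (12) + (-6) = -186; answer -186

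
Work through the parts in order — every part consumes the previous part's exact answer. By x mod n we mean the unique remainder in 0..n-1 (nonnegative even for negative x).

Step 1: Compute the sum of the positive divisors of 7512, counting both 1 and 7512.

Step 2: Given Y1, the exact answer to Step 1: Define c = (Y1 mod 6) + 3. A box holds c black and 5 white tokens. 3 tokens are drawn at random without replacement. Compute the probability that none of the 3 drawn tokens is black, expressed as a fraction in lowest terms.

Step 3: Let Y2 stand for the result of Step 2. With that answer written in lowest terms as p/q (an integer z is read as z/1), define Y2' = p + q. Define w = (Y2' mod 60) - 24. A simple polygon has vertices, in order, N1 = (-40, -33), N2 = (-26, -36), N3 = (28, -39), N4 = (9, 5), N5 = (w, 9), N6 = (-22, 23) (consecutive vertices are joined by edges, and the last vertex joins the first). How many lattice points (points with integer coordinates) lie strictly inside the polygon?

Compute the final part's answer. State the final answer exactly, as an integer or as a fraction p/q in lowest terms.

2586

Step 1: 7512 = 2^3 * 3 * 313; sigma = (1 + 2 + 4 + 8) * (1 + 3) * (1 + 313) = 15 * 4 * 314 = 18840; answer 18840
Step 2: Y1 = 18840; c = 3; total draws C(8,3) = 56; favorable C(5,3) = 10; P = 5/28; answer 5/28
Step 3: Y2 = 5/28; threaded value p + q = 33; w = 9; cross terms: (-40*-36 - -26*-33)=582, (-26*-39 - 28*-36)=2022, (28*5 - 9*-39)=491, (9*9 - 9*5)=36, (9*23 - -22*9)=405, (-22*-33 - -40*23)=1646; twice the area = |5182| = 5182; area = 2591; boundary points = 1 + 3 + 1 + 4 + 1 + 2 = 12; strictly interior points = area - boundary/2 + 1 = 2586; answer 2586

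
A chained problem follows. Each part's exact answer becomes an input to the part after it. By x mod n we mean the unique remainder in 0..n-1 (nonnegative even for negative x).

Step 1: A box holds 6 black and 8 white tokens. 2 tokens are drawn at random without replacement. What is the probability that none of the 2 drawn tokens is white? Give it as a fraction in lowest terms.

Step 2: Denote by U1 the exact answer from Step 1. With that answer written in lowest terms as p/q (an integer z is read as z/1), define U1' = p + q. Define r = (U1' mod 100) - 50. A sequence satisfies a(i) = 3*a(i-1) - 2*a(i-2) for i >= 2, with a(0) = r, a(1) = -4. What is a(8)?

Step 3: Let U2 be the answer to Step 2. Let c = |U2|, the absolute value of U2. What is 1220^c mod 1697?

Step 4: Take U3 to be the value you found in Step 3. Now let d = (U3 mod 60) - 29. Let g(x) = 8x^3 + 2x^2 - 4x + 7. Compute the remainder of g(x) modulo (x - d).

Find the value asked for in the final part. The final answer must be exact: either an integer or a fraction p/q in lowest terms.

-193307

Step 1: total draws C(14,2) = 91; favorable C(6,2) = 15; P = 15/91; answer 15/91
Step 2: U1 = 15/91; threaded value p + q = 106; r = -44; a(2) = 3*(-4) - 2*(-44) = 76; iterating: a(2)=76, a(3)=236, a(4)=556, a(5)=1196, a(6)=2476, a(7)=5036, a(8)=10156; answer 10156
Step 3: U2 = 10156; c = 10156; squarings mod 1697: 1220^1=1220, 1220^2=131, 1220^4=191, 1220^8=844, 1220^16=1293, 1220^32=304, 1220^64=778, 1220^128=1152, 1220^256=50, 1220^512=803, 1220^1024=1646, 1220^2048=904, 1220^4096=959, 1220^8192=1604; 1220^10156 = 1220^4 * 1220^8 * 1220^32 * 1220^128 * 1220^256 * 1220^512 * 1220^1024 * 1220^8192 = 240 (mod 1697); answer 240
Step 4: U3 = 240; d = -29; remainder = value at the root: 8*(-29)^3 + 2*(-29)^2 - 4*(-29)^1 + 7 = (-195112) + (1682) + (116) + (7) = -193307; answer -193307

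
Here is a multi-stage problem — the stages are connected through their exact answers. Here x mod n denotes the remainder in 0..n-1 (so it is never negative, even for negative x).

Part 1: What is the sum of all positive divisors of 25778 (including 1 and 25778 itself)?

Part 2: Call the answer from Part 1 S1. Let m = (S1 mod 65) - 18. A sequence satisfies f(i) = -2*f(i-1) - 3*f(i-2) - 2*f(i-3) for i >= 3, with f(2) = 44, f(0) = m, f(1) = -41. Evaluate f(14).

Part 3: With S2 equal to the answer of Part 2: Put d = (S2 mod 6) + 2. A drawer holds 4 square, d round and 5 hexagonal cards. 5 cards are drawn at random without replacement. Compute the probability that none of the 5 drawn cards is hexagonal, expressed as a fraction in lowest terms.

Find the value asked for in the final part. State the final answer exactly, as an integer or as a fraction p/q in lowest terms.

Part 1: 25778 = 2 * 12889; sigma = (1 + 2) * (1 + 12889) = 3 * 12890 = 38670; answer 38670
Part 2: S1 = 38670; m = 42; f(3) = -2*(44) - 3*(-41) - 2*(42) = -49; iterating: f(3)=-49, f(4)=48, f(5)=-37, f(6)=28, f(7)=-41, f(8)=72, f(9)=-77, f(10)=20, f(11)=47, f(12)=0, f(13)=-181, f(14)=268; answer 268
Part 3: S2 = 268; d = 6; total draws C(15,5) = 3003; favorable C(10,5) = 252; P = 12/143; answer 12/143

12/143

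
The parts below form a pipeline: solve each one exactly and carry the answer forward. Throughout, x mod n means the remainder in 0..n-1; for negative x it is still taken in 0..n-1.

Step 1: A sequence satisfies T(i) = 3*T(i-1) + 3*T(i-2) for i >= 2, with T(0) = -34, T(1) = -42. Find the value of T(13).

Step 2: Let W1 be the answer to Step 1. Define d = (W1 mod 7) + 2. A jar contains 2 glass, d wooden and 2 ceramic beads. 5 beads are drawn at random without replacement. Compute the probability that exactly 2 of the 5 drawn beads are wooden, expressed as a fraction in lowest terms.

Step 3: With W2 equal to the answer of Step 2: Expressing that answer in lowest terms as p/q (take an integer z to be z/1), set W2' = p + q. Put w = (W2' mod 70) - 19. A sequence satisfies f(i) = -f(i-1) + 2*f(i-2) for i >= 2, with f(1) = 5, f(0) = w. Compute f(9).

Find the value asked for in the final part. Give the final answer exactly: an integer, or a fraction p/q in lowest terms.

Step 1: T(2) = 3*(-42) + 3*(-34) = -228; iterating: T(2)=-228, T(3)=-810, T(4)=-3114, T(5)=-11772, T(6)=-44658, T(7)=-169290, T(8)=-641844, T(9)=-2433402, T(10)=-9225738, T(11)=-34977420, T(12)=-132609474, T(13)=-502760682; answer -502760682
Step 2: W1 = -502760682; d = 5; total draws C(9,5) = 126; favorable C(5,2)*C(4,3) = 40; P = 20/63; answer 20/63
Step 3: W2 = 20/63; threaded value p + q = 83; w = -6; f(2) = -1*(5) + 2*(-6) = -17; iterating: f(2)=-17, f(3)=27, f(4)=-61, f(5)=115, f(6)=-237, f(7)=467, f(8)=-941, f(9)=1875; answer 1875

1875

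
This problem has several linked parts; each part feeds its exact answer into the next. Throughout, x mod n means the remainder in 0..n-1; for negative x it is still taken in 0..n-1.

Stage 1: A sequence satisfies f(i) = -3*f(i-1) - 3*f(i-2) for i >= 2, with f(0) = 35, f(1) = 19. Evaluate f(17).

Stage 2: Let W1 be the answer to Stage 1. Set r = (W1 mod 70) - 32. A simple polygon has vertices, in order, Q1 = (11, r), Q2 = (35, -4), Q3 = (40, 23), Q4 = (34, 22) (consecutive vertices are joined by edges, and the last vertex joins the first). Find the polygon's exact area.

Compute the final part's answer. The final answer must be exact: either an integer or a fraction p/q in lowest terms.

785/2

Stage 1: f(2) = -3*(19) - 3*(35) = -162; iterating: f(2)=-162, f(3)=429, f(4)=-801, f(5)=1116, f(6)=-945, f(7)=-513, f(8)=4374, f(9)=-11583, f(10)=21627, f(11)=-30132, f(12)=25515, f(13)=13851, f(14)=-118098, f(15)=312741, f(16)=-583929, f(17)=813564; answer 813564
Stage 2: W1 = 813564; r = -8; cross terms: (11*-4 - 35*-8)=236, (35*23 - 40*-4)=965, (40*22 - 34*23)=98, (34*-8 - 11*22)=-514; twice the area = |785| = 785; area = 785/2; answer 785/2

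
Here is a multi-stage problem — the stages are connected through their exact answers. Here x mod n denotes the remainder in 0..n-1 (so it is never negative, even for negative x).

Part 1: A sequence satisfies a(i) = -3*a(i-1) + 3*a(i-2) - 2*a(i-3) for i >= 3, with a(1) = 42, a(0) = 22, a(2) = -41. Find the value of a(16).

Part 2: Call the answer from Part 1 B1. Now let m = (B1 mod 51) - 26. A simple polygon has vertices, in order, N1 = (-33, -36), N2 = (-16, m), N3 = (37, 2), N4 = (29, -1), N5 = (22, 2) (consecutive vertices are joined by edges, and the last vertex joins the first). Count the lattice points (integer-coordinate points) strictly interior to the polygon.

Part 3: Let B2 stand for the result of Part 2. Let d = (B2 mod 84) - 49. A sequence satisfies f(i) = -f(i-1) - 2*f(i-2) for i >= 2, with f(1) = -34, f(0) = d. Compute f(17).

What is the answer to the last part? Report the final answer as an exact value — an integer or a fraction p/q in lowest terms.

Part 1: a(3) = -3*(-41) + 3*(42) - 2*(22) = 205; iterating: a(3)=205, a(4)=-822, a(5)=3163, a(6)=-12365, a(7)=48228, a(8)=-188105, a(9)=733729, a(10)=-2861958, a(11)=11163271, a(12)=-43543145, a(13)=169843164, a(14)=-662485469, a(15)=2584072189, a(16)=-10079359302; answer -10079359302
Part 2: B1 = -10079359302; m = 19; cross terms: (-33*19 - -16*-36)=-1203, (-16*2 - 37*19)=-735, (37*-1 - 29*2)=-95, (29*2 - 22*-1)=80, (22*-36 - -33*2)=-726; twice the area = |-2679| = 2679; area = 2679/2; boundary points = 1 + 1 + 1 + 1 + 1 = 5; strictly interior points = area - boundary/2 + 1 = 1338; answer 1338
Part 3: B2 = 1338; d = 29; f(2) = -1*(-34) - 2*(29) = -24; iterating: f(2)=-24, f(3)=92, f(4)=-44, f(5)=-140, f(6)=228, f(7)=52, f(8)=-508, f(9)=404, f(10)=612, f(11)=-1420, f(12)=196, f(13)=2644, f(14)=-3036, f(15)=-2252, f(16)=8324, f(17)=-3820; answer -3820

-3820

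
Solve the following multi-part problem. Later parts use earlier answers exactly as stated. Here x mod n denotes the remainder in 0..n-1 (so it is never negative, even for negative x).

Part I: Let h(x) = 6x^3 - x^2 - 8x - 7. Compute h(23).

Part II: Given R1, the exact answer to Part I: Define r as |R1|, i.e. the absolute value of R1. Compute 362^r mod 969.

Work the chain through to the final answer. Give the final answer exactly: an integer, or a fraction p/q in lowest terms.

400

Part I: 6*(23)^3 - 1*(23)^2 - 8*(23)^1 - 7 = (73002) + (-529) + (-184) + (-7) = 72282; answer 72282
Part II: R1 = 72282; r = 72282; squarings mod 969: 362^1=362, 362^2=229, 362^4=115, 362^8=628, 362^16=1, 362^32=1, 362^64=1, 362^128=1, 362^256=1, 362^512=1, 362^1024=1, 362^2048=1, 362^4096=1, 362^8192=1, 362^16384=1, 362^32768=1, 362^65536=1; 362^72282 = 362^2 * 362^8 * 362^16 * 362^64 * 362^512 * 362^2048 * 362^4096 * 362^65536 = 400 (mod 969); answer 400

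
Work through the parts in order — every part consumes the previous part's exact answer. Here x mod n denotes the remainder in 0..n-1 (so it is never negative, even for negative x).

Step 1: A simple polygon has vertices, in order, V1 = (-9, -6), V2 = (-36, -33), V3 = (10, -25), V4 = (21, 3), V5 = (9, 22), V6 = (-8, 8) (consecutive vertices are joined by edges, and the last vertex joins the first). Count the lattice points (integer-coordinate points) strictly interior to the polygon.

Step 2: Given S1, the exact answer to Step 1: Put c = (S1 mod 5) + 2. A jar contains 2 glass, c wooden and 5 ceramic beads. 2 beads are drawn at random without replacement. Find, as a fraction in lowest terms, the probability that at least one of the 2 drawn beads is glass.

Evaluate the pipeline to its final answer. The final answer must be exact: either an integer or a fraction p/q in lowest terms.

23/78

Step 1: cross terms: (-9*-33 - -36*-6)=81, (-36*-25 - 10*-33)=1230, (10*3 - 21*-25)=555, (21*22 - 9*3)=435, (9*8 - -8*22)=248, (-8*-6 - -9*8)=120; twice the area = |2669| = 2669; area = 2669/2; boundary points = 27 + 2 + 1 + 1 + 1 + 1 = 33; strictly interior points = area - boundary/2 + 1 = 1319; answer 1319
Step 2: S1 = 1319; c = 6; total draws C(13,2) = 78; complement C(11,2) = 55; favorable 78 - 55 = 23; P = 23/78; answer 23/78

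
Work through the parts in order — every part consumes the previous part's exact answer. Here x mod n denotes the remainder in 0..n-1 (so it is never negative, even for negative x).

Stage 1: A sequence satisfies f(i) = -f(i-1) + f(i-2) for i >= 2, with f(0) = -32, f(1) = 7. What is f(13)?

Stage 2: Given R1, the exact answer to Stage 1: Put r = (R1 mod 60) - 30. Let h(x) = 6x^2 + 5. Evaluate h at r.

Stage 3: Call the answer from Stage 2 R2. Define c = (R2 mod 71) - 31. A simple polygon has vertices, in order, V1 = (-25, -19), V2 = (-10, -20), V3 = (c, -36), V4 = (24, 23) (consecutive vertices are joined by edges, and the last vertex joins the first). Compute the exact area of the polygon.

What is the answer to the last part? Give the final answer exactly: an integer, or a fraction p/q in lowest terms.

375

Stage 1: f(2) = -1*(7) + 1*(-32) = -39; iterating: f(2)=-39, f(3)=46, f(4)=-85, f(5)=131, f(6)=-216, f(7)=347, f(8)=-563, f(9)=910, f(10)=-1473, f(11)=2383, f(12)=-3856, f(13)=6239; answer 6239
Stage 2: R1 = 6239; r = 29; 6*(29)^2 + 5 = (5046) + (5) = 5051; answer 5051
Stage 3: R2 = 5051; c = -21; cross terms: (-25*-20 - -10*-19)=310, (-10*-36 - -21*-20)=-60, (-21*23 - 24*-36)=381, (24*-19 - -25*23)=119; twice the area = |750| = 750; area = 375; answer 375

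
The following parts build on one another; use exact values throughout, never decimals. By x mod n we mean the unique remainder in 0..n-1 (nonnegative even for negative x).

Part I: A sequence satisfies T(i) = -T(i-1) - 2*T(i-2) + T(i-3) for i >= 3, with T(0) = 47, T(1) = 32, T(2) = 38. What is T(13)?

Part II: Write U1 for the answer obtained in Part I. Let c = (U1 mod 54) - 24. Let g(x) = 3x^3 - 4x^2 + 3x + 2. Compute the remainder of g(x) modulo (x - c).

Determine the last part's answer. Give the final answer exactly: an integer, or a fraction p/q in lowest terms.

Part I: T(3) = -1*(38) - 2*(32) + 1*(47) = -55; iterating: T(3)=-55, T(4)=11, T(5)=137, T(6)=-214, T(7)=-49, T(8)=614, T(9)=-730, T(10)=-547, T(11)=2621, T(12)=-2257, T(13)=-3532; answer -3532
Part II: U1 = -3532; c = 8; remainder = value at the root: 3*(8)^3 - 4*(8)^2 + 3*(8)^1 + 2 = (1536) + (-256) + (24) + (2) = 1306; answer 1306

1306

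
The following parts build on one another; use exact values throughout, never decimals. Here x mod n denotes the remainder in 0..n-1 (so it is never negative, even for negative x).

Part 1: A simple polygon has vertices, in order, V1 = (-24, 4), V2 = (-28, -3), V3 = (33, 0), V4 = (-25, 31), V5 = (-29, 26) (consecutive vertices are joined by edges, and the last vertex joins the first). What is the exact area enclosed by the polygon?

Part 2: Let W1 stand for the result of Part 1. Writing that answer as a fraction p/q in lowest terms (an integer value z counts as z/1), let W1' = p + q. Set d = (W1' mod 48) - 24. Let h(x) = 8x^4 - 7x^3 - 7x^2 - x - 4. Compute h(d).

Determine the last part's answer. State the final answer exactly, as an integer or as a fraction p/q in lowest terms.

2320213

Part 1: cross terms: (-24*-3 - -28*4)=184, (-28*0 - 33*-3)=99, (33*31 - -25*0)=1023, (-25*26 - -29*31)=249, (-29*4 - -24*26)=508; twice the area = |2063| = 2063; area = 2063/2; answer 2063/2
Part 2: W1 = 2063/2; threaded value p + q = 2065; d = -23; 8*(-23)^4 - 7*(-23)^3 - 7*(-23)^2 - 1*(-23)^1 - 4 = (2238728) + (85169) + (-3703) + (23) + (-4) = 2320213; answer 2320213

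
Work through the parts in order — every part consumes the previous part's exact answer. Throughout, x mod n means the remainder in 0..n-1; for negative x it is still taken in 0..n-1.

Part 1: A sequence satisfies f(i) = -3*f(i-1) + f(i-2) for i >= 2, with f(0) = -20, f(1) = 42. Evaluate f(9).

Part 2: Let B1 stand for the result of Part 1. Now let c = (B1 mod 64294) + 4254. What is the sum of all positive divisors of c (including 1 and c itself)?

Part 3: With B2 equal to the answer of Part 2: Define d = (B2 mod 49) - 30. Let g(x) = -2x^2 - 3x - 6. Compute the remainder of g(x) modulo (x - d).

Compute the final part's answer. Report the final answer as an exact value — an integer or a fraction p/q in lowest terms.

-1716

Part 1: f(2) = -3*(42) + 1*(-20) = -146; iterating: f(2)=-146, f(3)=480, f(4)=-1586, f(5)=5238, f(6)=-17300, f(7)=57138, f(8)=-188714, f(9)=623280; answer 623280
Part 2: B1 = 623280; c = 48888; 48888 = 2^3 * 3^2 * 7 * 97; sigma = (1 + 2 + 4 + 8) * (1 + 3 + 9) * (1 + 7) * (1 + 97) = 15 * 13 * 8 * 98 = 152880; answer 152880
Part 3: B2 = 152880; d = -30; remainder = value at the root: -2*(-30)^2 - 3*(-30)^1 - 6 = (-1800) + (90) + (-6) = -1716; answer -1716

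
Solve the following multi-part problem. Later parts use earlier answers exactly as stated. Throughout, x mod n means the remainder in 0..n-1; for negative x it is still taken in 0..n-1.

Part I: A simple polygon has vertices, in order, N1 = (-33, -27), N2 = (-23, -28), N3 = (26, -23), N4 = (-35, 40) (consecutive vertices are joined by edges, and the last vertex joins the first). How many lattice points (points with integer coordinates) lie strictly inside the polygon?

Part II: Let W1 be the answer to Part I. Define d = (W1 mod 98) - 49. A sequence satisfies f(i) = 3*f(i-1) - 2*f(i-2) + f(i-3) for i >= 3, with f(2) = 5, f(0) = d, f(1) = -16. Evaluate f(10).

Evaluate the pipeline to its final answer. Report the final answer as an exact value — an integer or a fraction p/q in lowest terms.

26385

Part I: cross terms: (-33*-28 - -23*-27)=303, (-23*-23 - 26*-28)=1257, (26*40 - -35*-23)=235, (-35*-27 - -33*40)=2265; twice the area = |4060| = 4060; area = 2030; boundary points = 1 + 1 + 1 + 1 = 4; strictly interior points = area - boundary/2 + 1 = 2029; answer 2029
Part II: W1 = 2029; d = 20; f(3) = 3*(5) - 2*(-16) + 1*(20) = 67; iterating: f(3)=67, f(4)=175, f(5)=396, f(6)=905, f(7)=2098, f(8)=4880, f(9)=11349, f(10)=26385; answer 26385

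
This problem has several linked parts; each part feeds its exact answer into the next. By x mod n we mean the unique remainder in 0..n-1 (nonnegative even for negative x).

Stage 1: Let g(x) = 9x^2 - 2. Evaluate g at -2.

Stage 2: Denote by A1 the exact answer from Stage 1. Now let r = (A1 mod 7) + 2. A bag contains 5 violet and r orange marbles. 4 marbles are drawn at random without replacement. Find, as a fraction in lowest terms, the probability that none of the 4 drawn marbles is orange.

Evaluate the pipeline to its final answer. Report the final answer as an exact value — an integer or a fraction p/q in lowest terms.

Stage 1: 9*(-2)^2 - 2 = (36) + (-2) = 34; answer 34
Stage 2: A1 = 34; r = 8; total draws C(13,4) = 715; favorable C(5,4) = 5; P = 1/143; answer 1/143

1/143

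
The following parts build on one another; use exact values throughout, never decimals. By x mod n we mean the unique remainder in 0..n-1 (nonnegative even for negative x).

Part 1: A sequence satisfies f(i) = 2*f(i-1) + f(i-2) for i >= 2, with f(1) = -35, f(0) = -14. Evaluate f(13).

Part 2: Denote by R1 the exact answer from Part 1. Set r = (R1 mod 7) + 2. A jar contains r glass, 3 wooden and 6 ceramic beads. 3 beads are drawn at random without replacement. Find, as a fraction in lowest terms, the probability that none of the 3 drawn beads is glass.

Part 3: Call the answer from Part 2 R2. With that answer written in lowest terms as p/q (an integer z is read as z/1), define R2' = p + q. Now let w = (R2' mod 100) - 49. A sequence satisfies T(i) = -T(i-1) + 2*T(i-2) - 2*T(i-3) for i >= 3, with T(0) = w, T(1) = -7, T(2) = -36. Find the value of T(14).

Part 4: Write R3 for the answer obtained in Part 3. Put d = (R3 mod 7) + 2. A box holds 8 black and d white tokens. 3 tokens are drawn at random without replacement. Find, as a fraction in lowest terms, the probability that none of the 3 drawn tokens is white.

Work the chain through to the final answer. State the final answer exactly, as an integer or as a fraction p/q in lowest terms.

Part 1: f(2) = 2*(-35) + 1*(-14) = -84; iterating: f(2)=-84, f(3)=-203, f(4)=-490, f(5)=-1183, f(6)=-2856, f(7)=-6895, f(8)=-16646, f(9)=-40187, f(10)=-97020, f(11)=-234227, f(12)=-565474, f(13)=-1365175; answer -1365175
Part 2: R1 = -1365175; r = 2; total draws C(11,3) = 165; favorable C(9,3) = 84; P = 28/55; answer 28/55
Part 3: R2 = 28/55; threaded value p + q = 83; w = 34; T(3) = -1*(-36) + 2*(-7) - 2*(34) = -46; iterating: T(3)=-46, T(4)=-12, T(5)=-8, T(6)=76, T(7)=-68, T(8)=236, T(9)=-524, T(10)=1132, T(11)=-2652, T(12)=5964, T(13)=-13532, T(14)=30764; answer 30764
Part 4: R3 = 30764; d = 8; total draws C(16,3) = 560; favorable C(8,3) = 56; P = 1/10; answer 1/10

1/10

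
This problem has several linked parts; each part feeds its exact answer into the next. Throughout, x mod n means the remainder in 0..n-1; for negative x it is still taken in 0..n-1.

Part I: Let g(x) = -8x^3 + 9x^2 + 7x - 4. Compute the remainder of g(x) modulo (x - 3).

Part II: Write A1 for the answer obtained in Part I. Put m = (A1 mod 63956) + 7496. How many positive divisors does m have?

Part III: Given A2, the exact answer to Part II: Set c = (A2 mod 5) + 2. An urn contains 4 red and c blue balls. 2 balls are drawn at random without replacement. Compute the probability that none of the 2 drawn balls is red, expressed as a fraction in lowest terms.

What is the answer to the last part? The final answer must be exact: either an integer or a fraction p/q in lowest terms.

Part I: remainder = value at the root: -8*(3)^3 + 9*(3)^2 + 7*(3)^1 - 4 = (-216) + (81) + (21) + (-4) = -118; answer -118
Part II: A1 = -118; m = 71334; 71334 = 2 * 3^3 * 1321; number of divisors = (1+1) * (3+1) * (1+1) = 16; answer 16
Part III: A2 = 16; c = 3; total draws C(7,2) = 21; favorable C(3,2) = 3; P = 1/7; answer 1/7

1/7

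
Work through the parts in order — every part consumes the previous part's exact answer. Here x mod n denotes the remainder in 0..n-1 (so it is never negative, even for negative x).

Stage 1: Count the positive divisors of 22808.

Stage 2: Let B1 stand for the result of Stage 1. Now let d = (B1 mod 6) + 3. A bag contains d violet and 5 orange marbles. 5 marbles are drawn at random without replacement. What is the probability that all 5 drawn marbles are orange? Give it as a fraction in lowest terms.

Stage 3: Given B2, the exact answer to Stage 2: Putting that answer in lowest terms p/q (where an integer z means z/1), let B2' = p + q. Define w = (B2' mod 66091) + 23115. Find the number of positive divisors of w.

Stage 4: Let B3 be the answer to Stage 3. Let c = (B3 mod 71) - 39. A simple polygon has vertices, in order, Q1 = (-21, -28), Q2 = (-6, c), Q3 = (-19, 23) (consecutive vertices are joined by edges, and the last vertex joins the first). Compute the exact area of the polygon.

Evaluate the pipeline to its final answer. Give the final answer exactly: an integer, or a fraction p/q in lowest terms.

Stage 1: 22808 = 2^3 * 2851; number of divisors = (3+1) * (1+1) = 8; answer 8
Stage 2: B1 = 8; d = 5; total draws C(10,5) = 252; favorable C(5,5) = 1; P = 1/252; answer 1/252
Stage 3: B2 = 1/252; threaded value p + q = 253; w = 23368; 23368 = 2^3 * 23 * 127; number of divisors = (3+1) * (1+1) * (1+1) = 16; answer 16
Stage 4: B3 = 16; c = -23; cross terms: (-21*-23 - -6*-28)=315, (-6*23 - -19*-23)=-575, (-19*-28 - -21*23)=1015; twice the area = |755| = 755; area = 755/2; answer 755/2

755/2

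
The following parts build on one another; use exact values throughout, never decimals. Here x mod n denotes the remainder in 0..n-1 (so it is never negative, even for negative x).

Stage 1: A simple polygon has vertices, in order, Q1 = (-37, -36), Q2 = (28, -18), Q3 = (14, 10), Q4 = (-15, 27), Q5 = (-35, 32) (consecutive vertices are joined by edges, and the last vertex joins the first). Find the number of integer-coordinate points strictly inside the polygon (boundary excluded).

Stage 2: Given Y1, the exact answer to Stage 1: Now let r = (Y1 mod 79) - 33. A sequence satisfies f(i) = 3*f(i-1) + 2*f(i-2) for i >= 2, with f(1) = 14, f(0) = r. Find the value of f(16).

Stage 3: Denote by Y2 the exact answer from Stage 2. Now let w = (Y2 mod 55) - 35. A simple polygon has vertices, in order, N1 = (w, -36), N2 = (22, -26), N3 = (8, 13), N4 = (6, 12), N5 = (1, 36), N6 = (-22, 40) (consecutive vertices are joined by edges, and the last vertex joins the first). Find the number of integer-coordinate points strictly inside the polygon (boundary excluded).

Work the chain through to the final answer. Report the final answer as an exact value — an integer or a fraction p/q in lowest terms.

Stage 1: cross terms: (-37*-18 - 28*-36)=1674, (28*10 - 14*-18)=532, (14*27 - -15*10)=528, (-15*32 - -35*27)=465, (-35*-36 - -37*32)=2444; twice the area = |5643| = 5643; area = 5643/2; boundary points = 1 + 14 + 1 + 5 + 2 = 23; strictly interior points = area - boundary/2 + 1 = 2811; answer 2811
Stage 2: Y1 = 2811; r = 13; f(2) = 3*(14) + 2*(13) = 68; iterating: f(2)=68, f(3)=232, f(4)=832, f(5)=2960, f(6)=10544, f(7)=37552, f(8)=133744, f(9)=476336, f(10)=1696496, f(11)=6042160, f(12)=21519472, f(13)=76642736, f(14)=272967152, f(15)=972186928, f(16)=3462495088; answer 3462495088
Stage 3: Y2 = 3462495088; w = -27; cross terms: (-27*-26 - 22*-36)=1494, (22*13 - 8*-26)=494, (8*12 - 6*13)=18, (6*36 - 1*12)=204, (1*40 - -22*36)=832, (-22*-36 - -27*40)=1872; twice the area = |4914| = 4914; area = 2457; boundary points = 1 + 1 + 1 + 1 + 1 + 1 = 6; strictly interior points = area - boundary/2 + 1 = 2455; answer 2455

2455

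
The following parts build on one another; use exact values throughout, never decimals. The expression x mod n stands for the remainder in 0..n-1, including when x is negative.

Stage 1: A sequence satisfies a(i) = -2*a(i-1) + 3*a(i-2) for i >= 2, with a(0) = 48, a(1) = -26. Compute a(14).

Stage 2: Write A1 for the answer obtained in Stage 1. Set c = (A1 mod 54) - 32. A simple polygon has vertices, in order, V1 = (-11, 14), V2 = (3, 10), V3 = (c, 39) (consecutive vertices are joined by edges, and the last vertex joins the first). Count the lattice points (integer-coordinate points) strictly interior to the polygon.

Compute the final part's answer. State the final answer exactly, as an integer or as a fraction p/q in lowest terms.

162

Stage 1: a(2) = -2*(-26) + 3*(48) = 196; iterating: a(2)=196, a(3)=-470, a(4)=1528, a(5)=-4466, a(6)=13516, a(7)=-40430, a(8)=121408, a(9)=-364106, a(10)=1092436, a(11)=-3277190, a(12)=9831688, a(13)=-29494946, a(14)=88484956; answer 88484956
Stage 2: A1 = 88484956; c = -16; cross terms: (-11*10 - 3*14)=-152, (3*39 - -16*10)=277, (-16*14 - -11*39)=205; twice the area = |330| = 330; area = 165; boundary points = 2 + 1 + 5 = 8; strictly interior points = area - boundary/2 + 1 = 162; answer 162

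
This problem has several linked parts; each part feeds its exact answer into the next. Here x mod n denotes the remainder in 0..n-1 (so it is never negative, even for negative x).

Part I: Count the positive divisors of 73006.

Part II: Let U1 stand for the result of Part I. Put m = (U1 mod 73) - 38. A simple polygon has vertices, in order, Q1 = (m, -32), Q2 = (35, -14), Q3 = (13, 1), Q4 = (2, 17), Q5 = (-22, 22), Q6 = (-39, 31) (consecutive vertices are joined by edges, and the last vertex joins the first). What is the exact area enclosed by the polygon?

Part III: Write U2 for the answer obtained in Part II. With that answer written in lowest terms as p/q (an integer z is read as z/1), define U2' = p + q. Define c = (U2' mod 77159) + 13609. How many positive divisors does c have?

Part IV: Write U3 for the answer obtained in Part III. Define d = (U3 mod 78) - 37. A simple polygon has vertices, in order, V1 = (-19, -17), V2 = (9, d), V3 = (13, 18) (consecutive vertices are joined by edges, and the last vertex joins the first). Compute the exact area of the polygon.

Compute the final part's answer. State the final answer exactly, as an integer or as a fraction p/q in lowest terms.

Part I: 73006 = 2 * 173 * 211; number of divisors = (1+1) * (1+1) * (1+1) = 8; answer 8
Part II: U1 = 8; m = -30; cross terms: (-30*-14 - 35*-32)=1540, (35*1 - 13*-14)=217, (13*17 - 2*1)=219, (2*22 - -22*17)=418, (-22*31 - -39*22)=176, (-39*-32 - -30*31)=2178; twice the area = |4748| = 4748; area = 2374; answer 2374
Part III: U2 = 2374; threaded value p + q = 2375; c = 15984; 15984 = 2^4 * 3^3 * 37; number of divisors = (4+1) * (3+1) * (1+1) = 40; answer 40
Part IV: U3 = 40; d = 3; cross terms: (-19*3 - 9*-17)=96, (9*18 - 13*3)=123, (13*-17 - -19*18)=121; twice the area = |340| = 340; area = 170; answer 170

170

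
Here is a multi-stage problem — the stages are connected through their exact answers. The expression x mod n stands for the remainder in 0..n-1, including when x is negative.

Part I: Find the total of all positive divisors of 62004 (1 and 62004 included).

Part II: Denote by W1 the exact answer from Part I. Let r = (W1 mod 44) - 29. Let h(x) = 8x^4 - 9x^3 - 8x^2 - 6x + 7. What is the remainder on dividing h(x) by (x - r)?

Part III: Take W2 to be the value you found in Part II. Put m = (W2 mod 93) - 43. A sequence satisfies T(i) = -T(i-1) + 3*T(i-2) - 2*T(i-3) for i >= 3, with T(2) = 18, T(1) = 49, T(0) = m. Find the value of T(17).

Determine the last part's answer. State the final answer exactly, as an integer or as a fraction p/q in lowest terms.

Part I: 62004 = 2^2 * 3 * 5167; sigma = (1 + 2 + 4) * (1 + 3) * (1 + 5167) = 7 * 4 * 5168 = 144704; answer 144704
Part II: W1 = 144704; r = 3; remainder = value at the root: 8*(3)^4 - 9*(3)^3 - 8*(3)^2 - 6*(3)^1 + 7 = (648) + (-243) + (-72) + (-18) + (7) = 322; answer 322
Part III: W2 = 322; m = 0; T(3) = -1*(18) + 3*(49) - 2*(0) = 129; iterating: T(3)=129, T(4)=-173, T(5)=524, T(6)=-1301, T(7)=3219, T(8)=-8170, T(9)=20429, T(10)=-51377, T(11)=129004, T(12)=-323993, T(13)=813759, T(14)=-2043746, T(15)=5133009, T(16)=-12891765, T(17)=32378284; answer 32378284

32378284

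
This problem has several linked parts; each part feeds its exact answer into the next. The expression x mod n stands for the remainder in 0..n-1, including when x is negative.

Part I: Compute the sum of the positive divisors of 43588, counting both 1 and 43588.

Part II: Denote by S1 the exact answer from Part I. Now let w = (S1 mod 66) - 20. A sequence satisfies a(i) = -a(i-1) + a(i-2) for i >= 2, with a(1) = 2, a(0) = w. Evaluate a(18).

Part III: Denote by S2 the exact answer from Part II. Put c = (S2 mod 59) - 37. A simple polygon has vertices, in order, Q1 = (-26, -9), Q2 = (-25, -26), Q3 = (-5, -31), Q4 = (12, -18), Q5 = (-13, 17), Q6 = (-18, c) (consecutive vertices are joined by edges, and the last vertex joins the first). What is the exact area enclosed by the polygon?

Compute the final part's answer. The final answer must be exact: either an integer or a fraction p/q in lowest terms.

Part I: 43588 = 2^2 * 17 * 641; sigma = (1 + 2 + 4) * (1 + 17) * (1 + 641) = 7 * 18 * 642 = 80892; answer 80892
Part II: S1 = 80892; w = 22; a(2) = -1*(2) + 1*(22) = 20; iterating: a(2)=20, a(3)=-18, a(4)=38, a(5)=-56, a(6)=94, a(7)=-150, a(8)=244, a(9)=-394, a(10)=638, a(11)=-1032, a(12)=1670, a(13)=-2702, a(14)=4372, a(15)=-7074, a(16)=11446, a(17)=-18520, a(18)=29966; answer 29966
Part III: S2 = 29966; c = 16; cross terms: (-26*-26 - -25*-9)=451, (-25*-31 - -5*-26)=645, (-5*-18 - 12*-31)=462, (12*17 - -13*-18)=-30, (-13*16 - -18*17)=98, (-18*-9 - -26*16)=578; twice the area = |2204| = 2204; area = 1102; answer 1102

1102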